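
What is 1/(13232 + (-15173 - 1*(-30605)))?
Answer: 1/28664 ≈ 3.4887e-5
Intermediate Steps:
1/(13232 + (-15173 - 1*(-30605))) = 1/(13232 + (-15173 + 30605)) = 1/(13232 + 15432) = 1/28664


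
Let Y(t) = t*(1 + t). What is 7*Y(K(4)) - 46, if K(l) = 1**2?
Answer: -32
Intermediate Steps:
K(l) = 1
7*Y(K(4)) - 46 = 7*(1*(1 + 1)) - 46 = 7*(1*2) - 46 = 7*2 - 46 = 14 - 46 = -32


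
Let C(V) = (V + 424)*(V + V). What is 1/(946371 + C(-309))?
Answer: 1/875301 ≈ 1.1425e-6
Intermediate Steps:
C(V) = 2*V*(424 + V) (C(V) = (424 + V)*(2*V) = 2*V*(424 + V))
1/(946371 + C(-309)) = 1/(946371 + 2*(-309)*(424 - 309)) = 1/(946371 + 2*(-309)*115) = 1/(946371 - 71070) = 1/875301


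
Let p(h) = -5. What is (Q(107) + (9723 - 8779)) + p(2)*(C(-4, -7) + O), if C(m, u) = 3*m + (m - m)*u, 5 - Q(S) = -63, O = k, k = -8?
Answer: 1112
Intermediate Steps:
O = -8
Q(S) = 68 (Q(S) = 5 - 1*(-63) = 5 + 63 = 68)
C(m, u) = 3*m (C(m, u) = 3*m + 0*u = 3*m + 0 = 3*m)
(Q(107) + (9723 - 8779)) + p(2)*(C(-4, -7) + O) = (68 + (9723 - 8779)) - 5*(3*(-4) - 8) = (68 + 944) - 5*(-12 - 8) = 1012 - 5*(-20) = 1012 + 100 = 1112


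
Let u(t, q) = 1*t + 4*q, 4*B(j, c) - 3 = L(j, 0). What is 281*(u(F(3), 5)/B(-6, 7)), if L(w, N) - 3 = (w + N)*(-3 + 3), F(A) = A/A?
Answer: 3934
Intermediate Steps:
F(A) = 1
L(w, N) = 3 (L(w, N) = 3 + (w + N)*(-3 + 3) = 3 + (N + w)*0 = 3 + 0 = 3)
B(j, c) = 3/2 (B(j, c) = 3/4 + (1/4)*3 = 3/4 + 3/4 = 3/2)
u(t, q) = t + 4*q
281*(u(F(3), 5)/B(-6, 7)) = 281*((1 + 4*5)/(3/2)) = 281*((1 + 20)*(2/3)) = 281*(21*(2/3)) = 281*14 = 3934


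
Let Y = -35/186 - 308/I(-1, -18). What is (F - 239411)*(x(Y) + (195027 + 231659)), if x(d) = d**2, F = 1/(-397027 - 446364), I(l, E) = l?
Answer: -607081708873636234205/4862992506 ≈ -1.2484e+11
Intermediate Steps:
F = -1/843391 (F = 1/(-843391) = -1/843391 ≈ -1.1857e-6)
Y = 57253/186 (Y = -35/186 - 308/(-1) = -35*1/186 - 308*(-1) = -35/186 + 308 = 57253/186 ≈ 307.81)
(F - 239411)*(x(Y) + (195027 + 231659)) = (-1/843391 - 239411)*((57253/186)**2 + (195027 + 231659)) = -201917082702*(3277906009/34596 + 426686)/843391 = -201917082702/843391*18039534865/34596 = -607081708873636234205/4862992506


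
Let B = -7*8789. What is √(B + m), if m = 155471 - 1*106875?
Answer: I*√12927 ≈ 113.7*I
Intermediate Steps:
B = -61523
m = 48596 (m = 155471 - 106875 = 48596)
√(B + m) = √(-61523 + 48596) = √(-12927) = I*√12927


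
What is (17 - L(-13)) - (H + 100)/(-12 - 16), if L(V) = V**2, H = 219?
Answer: -3937/28 ≈ -140.61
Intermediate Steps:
(17 - L(-13)) - (H + 100)/(-12 - 16) = (17 - 1*(-13)**2) - (219 + 100)/(-12 - 16) = (17 - 1*169) - 319/(-28) = (17 - 169) - 319*(-1)/28 = -152 - 1*(-319/28) = -152 + 319/28 = -3937/28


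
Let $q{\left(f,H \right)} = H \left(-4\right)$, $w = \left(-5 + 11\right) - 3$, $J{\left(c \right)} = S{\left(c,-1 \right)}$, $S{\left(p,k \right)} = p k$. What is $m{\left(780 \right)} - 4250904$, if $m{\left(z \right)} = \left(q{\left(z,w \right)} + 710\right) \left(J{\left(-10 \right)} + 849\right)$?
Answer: $-3651322$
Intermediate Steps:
$S{\left(p,k \right)} = k p$
$J{\left(c \right)} = - c$
$w = 3$ ($w = 6 - 3 = 3$)
$q{\left(f,H \right)} = - 4 H$
$m{\left(z \right)} = 599582$ ($m{\left(z \right)} = \left(\left(-4\right) 3 + 710\right) \left(\left(-1\right) \left(-10\right) + 849\right) = \left(-12 + 710\right) \left(10 + 849\right) = 698 \cdot 859 = 599582$)
$m{\left(780 \right)} - 4250904 = 599582 - 4250904 = -3651322$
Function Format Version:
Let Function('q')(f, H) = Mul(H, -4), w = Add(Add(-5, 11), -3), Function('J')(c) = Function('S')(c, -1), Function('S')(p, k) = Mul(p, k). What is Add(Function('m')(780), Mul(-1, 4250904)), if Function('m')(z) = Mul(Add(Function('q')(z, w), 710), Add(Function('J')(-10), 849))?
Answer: -3651322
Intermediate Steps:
Function('S')(p, k) = Mul(k, p)
Function('J')(c) = Mul(-1, c)
w = 3 (w = Add(6, -3) = 3)
Function('q')(f, H) = Mul(-4, H)
Function('m')(z) = 599582 (Function('m')(z) = Mul(Add(Mul(-4, 3), 710), Add(Mul(-1, -10), 849)) = Mul(Add(-12, 710), Add(10, 849)) = Mul(698, 859) = 599582)
Add(Function('m')(780), Mul(-1, 4250904)) = Add(599582, Mul(-1, 4250904)) = Add(599582, -4250904) = -3651322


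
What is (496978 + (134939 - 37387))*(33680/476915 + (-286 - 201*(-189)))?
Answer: 2138067802042050/95383 ≈ 2.2416e+10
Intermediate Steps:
(496978 + (134939 - 37387))*(33680/476915 + (-286 - 201*(-189))) = (496978 + 97552)*(33680*(1/476915) + (-286 + 37989)) = 594530*(6736/95383 + 37703) = 594530*(3596231985/95383) = 2138067802042050/95383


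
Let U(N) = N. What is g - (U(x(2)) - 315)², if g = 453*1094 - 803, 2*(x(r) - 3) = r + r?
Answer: 398679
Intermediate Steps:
x(r) = 3 + r (x(r) = 3 + (r + r)/2 = 3 + (2*r)/2 = 3 + r)
g = 494779 (g = 495582 - 803 = 494779)
g - (U(x(2)) - 315)² = 494779 - ((3 + 2) - 315)² = 494779 - (5 - 315)² = 494779 - 1*(-310)² = 494779 - 1*96100 = 494779 - 96100 = 398679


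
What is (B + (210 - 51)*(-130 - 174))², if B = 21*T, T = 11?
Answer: 2314091025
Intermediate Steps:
B = 231 (B = 21*11 = 231)
(B + (210 - 51)*(-130 - 174))² = (231 + (210 - 51)*(-130 - 174))² = (231 + 159*(-304))² = (231 - 48336)² = (-48105)² = 2314091025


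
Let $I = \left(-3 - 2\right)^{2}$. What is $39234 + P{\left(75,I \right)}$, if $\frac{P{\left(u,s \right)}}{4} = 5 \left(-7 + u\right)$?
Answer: $40594$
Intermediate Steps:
$I = 25$ ($I = \left(-5\right)^{2} = 25$)
$P{\left(u,s \right)} = -140 + 20 u$ ($P{\left(u,s \right)} = 4 \cdot 5 \left(-7 + u\right) = 4 \left(-35 + 5 u\right) = -140 + 20 u$)
$39234 + P{\left(75,I \right)} = 39234 + \left(-140 + 20 \cdot 75\right) = 39234 + \left(-140 + 1500\right) = 39234 + 1360 = 40594$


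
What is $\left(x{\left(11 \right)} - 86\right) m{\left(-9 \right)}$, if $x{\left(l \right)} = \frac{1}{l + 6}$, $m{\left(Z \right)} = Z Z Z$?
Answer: $\frac{1065069}{17} \approx 62651.0$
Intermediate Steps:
$m{\left(Z \right)} = Z^{3}$ ($m{\left(Z \right)} = Z^{2} Z = Z^{3}$)
$x{\left(l \right)} = \frac{1}{6 + l}$
$\left(x{\left(11 \right)} - 86\right) m{\left(-9 \right)} = \left(\frac{1}{6 + 11} - 86\right) \left(-9\right)^{3} = \left(\frac{1}{17} - 86\right) \left(-729\right) = \left(- \frac{1461}{17}\right) \left(-729\right) = \frac{1065069}{17}$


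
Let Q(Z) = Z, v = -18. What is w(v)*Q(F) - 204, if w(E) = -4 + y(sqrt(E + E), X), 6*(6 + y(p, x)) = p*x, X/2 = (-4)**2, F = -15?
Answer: -54 - 480*I ≈ -54.0 - 480.0*I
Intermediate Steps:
X = 32 (X = 2*(-4)**2 = 2*16 = 32)
y(p, x) = -6 + p*x/6 (y(p, x) = -6 + (p*x)/6 = -6 + p*x/6)
w(E) = -10 + 16*sqrt(2)*sqrt(E)/3 (w(E) = -4 + (-6 + (1/6)*sqrt(E + E)*32) = -4 + (-6 + (1/6)*sqrt(2*E)*32) = -4 + (-6 + (1/6)*(sqrt(2)*sqrt(E))*32) = -4 + (-6 + 16*sqrt(2)*sqrt(E)/3) = -10 + 16*sqrt(2)*sqrt(E)/3)
w(v)*Q(F) - 204 = (-10 + 16*sqrt(2)*sqrt(-18)/3)*(-15) - 204 = (-10 + 16*sqrt(2)*(3*I*sqrt(2))/3)*(-15) - 204 = (-10 + 32*I)*(-15) - 204 = (150 - 480*I) - 204 = -54 - 480*I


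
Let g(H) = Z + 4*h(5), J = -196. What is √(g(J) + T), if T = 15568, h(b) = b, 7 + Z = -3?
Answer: √15578 ≈ 124.81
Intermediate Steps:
Z = -10 (Z = -7 - 3 = -10)
g(H) = 10 (g(H) = -10 + 4*5 = -10 + 20 = 10)
√(g(J) + T) = √(10 + 15568) = √15578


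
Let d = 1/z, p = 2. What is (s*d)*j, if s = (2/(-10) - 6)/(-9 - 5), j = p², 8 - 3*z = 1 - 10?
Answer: 186/595 ≈ 0.31260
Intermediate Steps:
z = 17/3 (z = 8/3 - (1 - 10)/3 = 8/3 - ⅓*(-9) = 8/3 + 3 = 17/3 ≈ 5.6667)
j = 4 (j = 2² = 4)
d = 3/17 (d = 1/(17/3) = 3/17 ≈ 0.17647)
s = 31/70 (s = (2*(-⅒) - 6)/(-14) = (-⅕ - 6)*(-1/14) = -31/5*(-1/14) = 31/70 ≈ 0.44286)
(s*d)*j = ((31/70)*(3/17))*4 = (93/1190)*4 = 186/595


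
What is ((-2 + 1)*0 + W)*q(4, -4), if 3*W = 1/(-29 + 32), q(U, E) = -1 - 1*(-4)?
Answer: ⅓ ≈ 0.33333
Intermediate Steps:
q(U, E) = 3 (q(U, E) = -1 + 4 = 3)
W = ⅑ (W = 1/(3*(-29 + 32)) = (⅓)/3 = (⅓)*(⅓) = ⅑ ≈ 0.11111)
((-2 + 1)*0 + W)*q(4, -4) = ((-2 + 1)*0 + ⅑)*3 = (-1*0 + ⅑)*3 = (0 + ⅑)*3 = (⅑)*3 = ⅓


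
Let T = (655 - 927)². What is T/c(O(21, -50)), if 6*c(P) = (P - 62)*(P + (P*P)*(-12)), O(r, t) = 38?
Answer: 9248/8645 ≈ 1.0698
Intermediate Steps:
T = 73984 (T = (-272)² = 73984)
c(P) = (-62 + P)*(P - 12*P²)/6 (c(P) = ((P - 62)*(P + (P*P)*(-12)))/6 = ((-62 + P)*(P + P²*(-12)))/6 = ((-62 + P)*(P - 12*P²))/6 = (-62 + P)*(P - 12*P²)/6)
T/c(O(21, -50)) = 73984/(((⅙)*38*(-62 - 12*38² + 745*38))) = 73984/(((⅙)*38*(-62 - 12*1444 + 28310))) = 73984/(((⅙)*38*(-62 - 17328 + 28310))) = 73984/(((⅙)*38*10920)) = 73984/69160 = 73984*(1/69160) = 9248/8645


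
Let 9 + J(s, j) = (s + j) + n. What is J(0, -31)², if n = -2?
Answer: 1764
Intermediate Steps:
J(s, j) = -11 + j + s (J(s, j) = -9 + ((s + j) - 2) = -9 + ((j + s) - 2) = -9 + (-2 + j + s) = -11 + j + s)
J(0, -31)² = (-11 - 31 + 0)² = (-42)² = 1764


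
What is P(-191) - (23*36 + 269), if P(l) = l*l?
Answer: 35384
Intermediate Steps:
P(l) = l²
P(-191) - (23*36 + 269) = (-191)² - (23*36 + 269) = 36481 - (828 + 269) = 36481 - 1*1097 = 36481 - 1097 = 35384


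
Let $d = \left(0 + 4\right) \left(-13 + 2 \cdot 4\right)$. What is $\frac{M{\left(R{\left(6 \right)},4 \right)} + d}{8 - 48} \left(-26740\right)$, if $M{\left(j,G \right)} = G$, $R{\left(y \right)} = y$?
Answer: $-10696$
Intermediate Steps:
$d = -20$ ($d = 4 \left(-13 + 8\right) = 4 \left(-5\right) = -20$)
$\frac{M{\left(R{\left(6 \right)},4 \right)} + d}{8 - 48} \left(-26740\right) = \frac{4 - 20}{8 - 48} \left(-26740\right) = - \frac{16}{-40} \left(-26740\right) = \left(-16\right) \left(- \frac{1}{40}\right) \left(-26740\right) = \frac{2}{5} \left(-26740\right) = -10696$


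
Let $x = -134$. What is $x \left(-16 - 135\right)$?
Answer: $20234$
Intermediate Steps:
$x \left(-16 - 135\right) = - 134 \left(-16 - 135\right) = \left(-134\right) \left(-151\right) = 20234$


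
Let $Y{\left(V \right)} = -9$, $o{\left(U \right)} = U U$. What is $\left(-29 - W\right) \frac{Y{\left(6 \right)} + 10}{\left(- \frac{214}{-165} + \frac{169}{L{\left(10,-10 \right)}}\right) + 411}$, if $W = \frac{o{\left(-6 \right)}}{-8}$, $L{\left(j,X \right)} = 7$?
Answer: $- \frac{56595}{1008176} \approx -0.056136$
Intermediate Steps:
$o{\left(U \right)} = U^{2}$
$W = - \frac{9}{2}$ ($W = \frac{\left(-6\right)^{2}}{-8} = 36 \left(- \frac{1}{8}\right) = - \frac{9}{2} \approx -4.5$)
$\left(-29 - W\right) \frac{Y{\left(6 \right)} + 10}{\left(- \frac{214}{-165} + \frac{169}{L{\left(10,-10 \right)}}\right) + 411} = \left(-29 - - \frac{9}{2}\right) \frac{-9 + 10}{\left(- \frac{214}{-165} + \frac{169}{7}\right) + 411} = \left(-29 + \frac{9}{2}\right) 1 \frac{1}{\left(\left(-214\right) \left(- \frac{1}{165}\right) + 169 \cdot \frac{1}{7}\right) + 411} = - \frac{49 \cdot 1 \frac{1}{\left(\frac{214}{165} + \frac{169}{7}\right) + 411}}{2} = - \frac{49 \cdot 1 \frac{1}{\frac{29383}{1155} + 411}}{2} = - \frac{49 \cdot 1 \frac{1}{\frac{504088}{1155}}}{2} = - \frac{49 \cdot 1 \cdot \frac{1155}{504088}}{2} = \left(- \frac{49}{2}\right) \frac{1155}{504088} = - \frac{56595}{1008176}$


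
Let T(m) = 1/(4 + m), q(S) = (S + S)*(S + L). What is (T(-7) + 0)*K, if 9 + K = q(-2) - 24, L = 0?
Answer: 25/3 ≈ 8.3333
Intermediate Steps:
q(S) = 2*S**2 (q(S) = (S + S)*(S + 0) = (2*S)*S = 2*S**2)
K = -25 (K = -9 + (2*(-2)**2 - 24) = -9 + (2*4 - 24) = -9 + (8 - 24) = -9 - 16 = -25)
(T(-7) + 0)*K = (1/(4 - 7) + 0)*(-25) = (1/(-3) + 0)*(-25) = (-1/3 + 0)*(-25) = -1/3*(-25) = 25/3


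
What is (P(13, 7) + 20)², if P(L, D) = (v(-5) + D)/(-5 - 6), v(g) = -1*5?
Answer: 47524/121 ≈ 392.76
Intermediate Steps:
v(g) = -5
P(L, D) = 5/11 - D/11 (P(L, D) = (-5 + D)/(-5 - 6) = (-5 + D)/(-11) = (-5 + D)*(-1/11) = 5/11 - D/11)
(P(13, 7) + 20)² = ((5/11 - 1/11*7) + 20)² = ((5/11 - 7/11) + 20)² = (-2/11 + 20)² = (218/11)² = 47524/121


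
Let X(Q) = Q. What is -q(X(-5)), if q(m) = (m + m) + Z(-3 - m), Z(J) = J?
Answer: 8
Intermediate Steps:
q(m) = -3 + m (q(m) = (m + m) + (-3 - m) = 2*m + (-3 - m) = -3 + m)
-q(X(-5)) = -(-3 - 5) = -1*(-8) = 8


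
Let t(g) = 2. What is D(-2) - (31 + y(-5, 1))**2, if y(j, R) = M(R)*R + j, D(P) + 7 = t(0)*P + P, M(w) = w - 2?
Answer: -638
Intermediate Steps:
M(w) = -2 + w
D(P) = -7 + 3*P (D(P) = -7 + (2*P + P) = -7 + 3*P)
y(j, R) = j + R*(-2 + R) (y(j, R) = (-2 + R)*R + j = R*(-2 + R) + j = j + R*(-2 + R))
D(-2) - (31 + y(-5, 1))**2 = (-7 + 3*(-2)) - (31 + (-5 + 1*(-2 + 1)))**2 = (-7 - 6) - (31 + (-5 + 1*(-1)))**2 = -13 - (31 + (-5 - 1))**2 = -13 - (31 - 6)**2 = -13 - 1*25**2 = -13 - 1*625 = -13 - 625 = -638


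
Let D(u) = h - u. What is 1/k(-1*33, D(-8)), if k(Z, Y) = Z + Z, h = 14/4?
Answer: -1/66 ≈ -0.015152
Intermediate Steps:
h = 7/2 (h = 14*(¼) = 7/2 ≈ 3.5000)
D(u) = 7/2 - u
k(Z, Y) = 2*Z
1/k(-1*33, D(-8)) = 1/(2*(-1*33)) = 1/(2*(-33)) = 1/(-66) = -1/66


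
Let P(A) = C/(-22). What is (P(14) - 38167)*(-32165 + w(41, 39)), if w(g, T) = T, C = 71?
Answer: 13488823935/11 ≈ 1.2263e+9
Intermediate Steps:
P(A) = -71/22 (P(A) = 71/(-22) = 71*(-1/22) = -71/22)
(P(14) - 38167)*(-32165 + w(41, 39)) = (-71/22 - 38167)*(-32165 + 39) = -839745/22*(-32126) = 13488823935/11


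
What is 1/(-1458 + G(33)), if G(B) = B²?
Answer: -1/369 ≈ -0.0027100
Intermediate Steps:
1/(-1458 + G(33)) = 1/(-1458 + 33²) = 1/(-1458 + 1089) = 1/(-369) = -1/369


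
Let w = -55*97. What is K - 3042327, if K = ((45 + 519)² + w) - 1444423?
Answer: -4173989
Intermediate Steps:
w = -5335
K = -1131662 (K = ((45 + 519)² - 5335) - 1444423 = (564² - 5335) - 1444423 = (318096 - 5335) - 1444423 = 312761 - 1444423 = -1131662)
K - 3042327 = -1131662 - 3042327 = -4173989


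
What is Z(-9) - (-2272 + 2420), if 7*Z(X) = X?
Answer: -1045/7 ≈ -149.29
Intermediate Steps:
Z(X) = X/7
Z(-9) - (-2272 + 2420) = (⅐)*(-9) - (-2272 + 2420) = -9/7 - 1*148 = -9/7 - 148 = -1045/7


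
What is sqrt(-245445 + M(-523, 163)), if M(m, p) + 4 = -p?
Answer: 2*I*sqrt(61403) ≈ 495.59*I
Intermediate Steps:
M(m, p) = -4 - p
sqrt(-245445 + M(-523, 163)) = sqrt(-245445 + (-4 - 1*163)) = sqrt(-245445 + (-4 - 163)) = sqrt(-245445 - 167) = sqrt(-245612) = 2*I*sqrt(61403)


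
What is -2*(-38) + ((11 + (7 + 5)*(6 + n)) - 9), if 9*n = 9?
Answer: 162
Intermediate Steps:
n = 1 (n = (⅑)*9 = 1)
-2*(-38) + ((11 + (7 + 5)*(6 + n)) - 9) = -2*(-38) + ((11 + (7 + 5)*(6 + 1)) - 9) = 76 + ((11 + 12*7) - 9) = 76 + ((11 + 84) - 9) = 76 + (95 - 9) = 76 + 86 = 162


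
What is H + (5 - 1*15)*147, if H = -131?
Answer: -1601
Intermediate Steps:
H + (5 - 1*15)*147 = -131 + (5 - 1*15)*147 = -131 + (5 - 15)*147 = -131 - 10*147 = -131 - 1470 = -1601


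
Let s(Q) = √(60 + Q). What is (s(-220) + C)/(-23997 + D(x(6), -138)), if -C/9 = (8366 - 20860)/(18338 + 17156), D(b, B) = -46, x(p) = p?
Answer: -56223/426691121 - 4*I*√10/24043 ≈ -0.00013177 - 0.0005261*I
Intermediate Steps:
C = 56223/17747 (C = -9*(8366 - 20860)/(18338 + 17156) = -(-112446)/35494 = -9*(-6247/17747) = 56223/17747 ≈ 3.1680)
(s(-220) + C)/(-23997 + D(x(6), -138)) = (√(60 - 220) + 56223/17747)/(-23997 - 46) = (√(-160) + 56223/17747)/(-24043) = (4*I*√10 + 56223/17747)*(-1/24043) = (56223/17747 + 4*I*√10)*(-1/24043) = -56223/426691121 - 4*I*√10/24043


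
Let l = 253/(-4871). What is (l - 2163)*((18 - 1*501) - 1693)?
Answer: 22926827776/4871 ≈ 4.7068e+6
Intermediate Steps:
l = -253/4871 (l = 253*(-1/4871) = -253/4871 ≈ -0.051940)
(l - 2163)*((18 - 1*501) - 1693) = (-253/4871 - 2163)*((18 - 1*501) - 1693) = -10536226*((18 - 501) - 1693)/4871 = -10536226*(-483 - 1693)/4871 = -10536226/4871*(-2176) = 22926827776/4871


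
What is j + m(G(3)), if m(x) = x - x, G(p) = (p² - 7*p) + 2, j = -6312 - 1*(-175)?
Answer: -6137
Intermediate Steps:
j = -6137 (j = -6312 + 175 = -6137)
G(p) = 2 + p² - 7*p
m(x) = 0
j + m(G(3)) = -6137 + 0 = -6137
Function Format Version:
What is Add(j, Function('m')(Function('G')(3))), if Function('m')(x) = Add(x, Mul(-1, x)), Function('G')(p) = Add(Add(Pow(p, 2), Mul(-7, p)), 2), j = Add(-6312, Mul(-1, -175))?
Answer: -6137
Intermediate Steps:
j = -6137 (j = Add(-6312, 175) = -6137)
Function('G')(p) = Add(2, Pow(p, 2), Mul(-7, p))
Function('m')(x) = 0
Add(j, Function('m')(Function('G')(3))) = Add(-6137, 0) = -6137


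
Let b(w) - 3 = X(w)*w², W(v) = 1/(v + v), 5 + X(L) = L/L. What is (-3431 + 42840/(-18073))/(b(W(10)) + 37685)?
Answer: -6205130300/68113504327 ≈ -0.091100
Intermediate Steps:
X(L) = -4 (X(L) = -5 + L/L = -5 + 1 = -4)
W(v) = 1/(2*v)
b(w) = 3 - 4*w²
(-3431 + 42840/(-18073))/(b(W(10)) + 37685) = (-3431 + 42840/(-18073))/((3 - 4*((½)/10)²) + 37685) = (-3431 + 42840*(-1/18073))/((3 - 4*((½)*(⅒))²) + 37685) = (-3431 - 42840/18073)/((3 - 4*(1/20)²) + 37685) = -62051303/(18073*((3 - 4*1/400) + 37685)) = -62051303/(18073*((3 - 1/100) + 37685)) = -62051303/(18073*(299/100 + 37685)) = -62051303/(18073*3768799/100) = -62051303/18073*100/3768799 = -6205130300/68113504327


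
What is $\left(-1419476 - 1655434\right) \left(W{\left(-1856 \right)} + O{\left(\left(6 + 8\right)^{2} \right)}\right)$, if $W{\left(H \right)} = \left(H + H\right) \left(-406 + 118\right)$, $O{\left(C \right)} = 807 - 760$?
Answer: $-3287395505730$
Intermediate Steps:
$O{\left(C \right)} = 47$ ($O{\left(C \right)} = 807 - 760 = 47$)
$W{\left(H \right)} = - 576 H$ ($W{\left(H \right)} = 2 H \left(-288\right) = - 576 H$)
$\left(-1419476 - 1655434\right) \left(W{\left(-1856 \right)} + O{\left(\left(6 + 8\right)^{2} \right)}\right) = \left(-1419476 - 1655434\right) \left(\left(-576\right) \left(-1856\right) + 47\right) = - 3074910 \left(1069056 + 47\right) = \left(-3074910\right) 1069103 = -3287395505730$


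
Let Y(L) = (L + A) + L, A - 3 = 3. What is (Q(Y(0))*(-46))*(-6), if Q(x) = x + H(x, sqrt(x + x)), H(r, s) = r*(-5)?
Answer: -6624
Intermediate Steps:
A = 6 (A = 3 + 3 = 6)
Y(L) = 6 + 2*L (Y(L) = (L + 6) + L = (6 + L) + L = 6 + 2*L)
H(r, s) = -5*r
Q(x) = -4*x (Q(x) = x - 5*x = -4*x)
(Q(Y(0))*(-46))*(-6) = (-4*(6 + 2*0)*(-46))*(-6) = (-4*(6 + 0)*(-46))*(-6) = (-4*6*(-46))*(-6) = -24*(-46)*(-6) = 1104*(-6) = -6624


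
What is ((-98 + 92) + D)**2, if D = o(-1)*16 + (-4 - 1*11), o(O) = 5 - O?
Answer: 5625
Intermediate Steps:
D = 81 (D = (5 - 1*(-1))*16 + (-4 - 1*11) = (5 + 1)*16 + (-4 - 11) = 6*16 - 15 = 96 - 15 = 81)
((-98 + 92) + D)**2 = ((-98 + 92) + 81)**2 = (-6 + 81)**2 = 75**2 = 5625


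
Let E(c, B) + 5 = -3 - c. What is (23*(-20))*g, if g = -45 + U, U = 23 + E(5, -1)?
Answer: 16100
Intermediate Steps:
E(c, B) = -8 - c (E(c, B) = -5 + (-3 - c) = -8 - c)
U = 10 (U = 23 + (-8 - 1*5) = 23 + (-8 - 5) = 23 - 13 = 10)
g = -35 (g = -45 + 10 = -35)
(23*(-20))*g = (23*(-20))*(-35) = -460*(-35) = 16100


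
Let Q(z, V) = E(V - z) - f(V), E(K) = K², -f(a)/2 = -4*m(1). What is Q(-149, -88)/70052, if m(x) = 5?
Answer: 3681/70052 ≈ 0.052547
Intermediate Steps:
f(a) = 40 (f(a) = -(-8)*5 = -2*(-20) = 40)
Q(z, V) = -40 + (V - z)² (Q(z, V) = (V - z)² - 1*40 = (V - z)² - 40 = -40 + (V - z)²)
Q(-149, -88)/70052 = (-40 + (-88 - 1*(-149))²)/70052 = (-40 + (-88 + 149)²)*(1/70052) = (-40 + 61²)*(1/70052) = (-40 + 3721)*(1/70052) = 3681*(1/70052) = 3681/70052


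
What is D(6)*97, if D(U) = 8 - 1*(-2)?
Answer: 970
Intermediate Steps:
D(U) = 10 (D(U) = 8 + 2 = 10)
D(6)*97 = 10*97 = 970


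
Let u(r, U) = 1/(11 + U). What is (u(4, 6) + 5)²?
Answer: 7396/289 ≈ 25.592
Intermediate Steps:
(u(4, 6) + 5)² = (1/(11 + 6) + 5)² = (1/17 + 5)² = (86/17)² = 7396/289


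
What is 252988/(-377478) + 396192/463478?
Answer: 8074847878/43738187121 ≈ 0.18462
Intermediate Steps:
252988/(-377478) + 396192/463478 = 252988*(-1/377478) + 396192*(1/463478) = -126494/188739 + 198096/231739 = 8074847878/43738187121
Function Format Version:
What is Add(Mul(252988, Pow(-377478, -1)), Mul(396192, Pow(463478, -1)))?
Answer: Rational(8074847878, 43738187121) ≈ 0.18462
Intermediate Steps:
Add(Mul(252988, Pow(-377478, -1)), Mul(396192, Pow(463478, -1))) = Add(Mul(252988, Rational(-1, 377478)), Mul(396192, Rational(1, 463478))) = Add(Rational(-126494, 188739), Rational(198096, 231739)) = Rational(8074847878, 43738187121)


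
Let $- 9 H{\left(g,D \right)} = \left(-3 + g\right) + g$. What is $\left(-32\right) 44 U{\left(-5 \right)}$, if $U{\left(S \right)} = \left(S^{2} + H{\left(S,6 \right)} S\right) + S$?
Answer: $- \frac{161920}{9} \approx -17991.0$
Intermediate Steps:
$H{\left(g,D \right)} = \frac{1}{3} - \frac{2 g}{9}$ ($H{\left(g,D \right)} = - \frac{\left(-3 + g\right) + g}{9} = - \frac{-3 + 2 g}{9} = \frac{1}{3} - \frac{2 g}{9}$)
$U{\left(S \right)} = S + S^{2} + S \left(\frac{1}{3} - \frac{2 S}{9}\right)$ ($U{\left(S \right)} = \left(S^{2} + \left(\frac{1}{3} - \frac{2 S}{9}\right) S\right) + S = \left(S^{2} + S \left(\frac{1}{3} - \frac{2 S}{9}\right)\right) + S = S + S^{2} + S \left(\frac{1}{3} - \frac{2 S}{9}\right)$)
$\left(-32\right) 44 U{\left(-5 \right)} = \left(-32\right) 44 \cdot \frac{1}{9} \left(-5\right) \left(12 + 7 \left(-5\right)\right) = - 1408 \cdot \frac{1}{9} \left(-5\right) \left(12 - 35\right) = - 1408 \cdot \frac{1}{9} \left(-5\right) \left(-23\right) = \left(-1408\right) \frac{115}{9} = - \frac{161920}{9}$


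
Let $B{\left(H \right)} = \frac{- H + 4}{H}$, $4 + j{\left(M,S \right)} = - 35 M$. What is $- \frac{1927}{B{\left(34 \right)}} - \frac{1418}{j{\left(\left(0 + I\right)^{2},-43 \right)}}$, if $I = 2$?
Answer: $\frac{789761}{360} \approx 2193.8$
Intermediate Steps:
$j{\left(M,S \right)} = -4 - 35 M$
$B{\left(H \right)} = \frac{4 - H}{H}$
$- \frac{1927}{B{\left(34 \right)}} - \frac{1418}{j{\left(\left(0 + I\right)^{2},-43 \right)}} = - \frac{1927}{\frac{1}{34} \left(4 - 34\right)} - \frac{1418}{-4 - 35 \left(0 + 2\right)^{2}} = - \frac{1927}{\frac{1}{34} \left(4 - 34\right)} - \frac{1418}{-4 - 35 \cdot 2^{2}} = - \frac{1927}{\frac{1}{34} \left(-30\right)} - \frac{1418}{-4 - 140} = - \frac{1927}{- \frac{15}{17}} - \frac{1418}{-4 - 140} = \left(-1927\right) \left(- \frac{17}{15}\right) - \frac{1418}{-144} = \frac{32759}{15} - - \frac{709}{72} = \frac{32759}{15} + \frac{709}{72} = \frac{789761}{360}$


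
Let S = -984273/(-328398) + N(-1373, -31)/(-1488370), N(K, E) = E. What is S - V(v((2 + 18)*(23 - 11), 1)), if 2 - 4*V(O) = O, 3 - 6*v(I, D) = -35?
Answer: 1994481794213/488777731260 ≈ 4.0806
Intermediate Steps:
v(I, D) = 19/3 (v(I, D) = 1/2 - 1/6*(-35) = 1/2 + 35/6 = 19/3)
V(O) = 1/2 - O/4
S = 122081048779/40731477605 (S = -984273/(-328398) - 31/(-1488370) = -984273*(-1/328398) - 31*(-1/1488370) = 328091/109466 + 31/1488370 = 122081048779/40731477605 ≈ 2.9972)
S - V(v((2 + 18)*(23 - 11), 1)) = 122081048779/40731477605 - (1/2 - 1/4*19/3) = 122081048779/40731477605 - (1/2 - 19/12) = 122081048779/40731477605 - 1*(-13/12) = 122081048779/40731477605 + 13/12 = 1994481794213/488777731260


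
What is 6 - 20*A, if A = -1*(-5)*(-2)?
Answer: 206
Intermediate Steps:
A = -10 (A = 5*(-2) = -10)
6 - 20*A = 6 - 20*(-10) = 6 + 200 = 206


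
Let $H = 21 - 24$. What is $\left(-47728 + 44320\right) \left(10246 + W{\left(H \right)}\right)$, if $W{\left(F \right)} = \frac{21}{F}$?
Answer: $-34894512$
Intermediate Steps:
$H = -3$
$\left(-47728 + 44320\right) \left(10246 + W{\left(H \right)}\right) = \left(-47728 + 44320\right) \left(10246 + \frac{21}{-3}\right) = - 3408 \left(10246 + 21 \left(- \frac{1}{3}\right)\right) = - 3408 \left(10246 - 7\right) = \left(-3408\right) 10239 = -34894512$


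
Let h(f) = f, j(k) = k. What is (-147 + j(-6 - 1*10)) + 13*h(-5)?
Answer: -228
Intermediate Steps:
(-147 + j(-6 - 1*10)) + 13*h(-5) = (-147 + (-6 - 1*10)) + 13*(-5) = (-147 + (-6 - 10)) - 65 = (-147 - 16) - 65 = -163 - 65 = -228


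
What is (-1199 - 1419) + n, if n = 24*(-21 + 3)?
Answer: -3050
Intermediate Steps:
n = -432 (n = 24*(-18) = -432)
(-1199 - 1419) + n = (-1199 - 1419) - 432 = -2618 - 432 = -3050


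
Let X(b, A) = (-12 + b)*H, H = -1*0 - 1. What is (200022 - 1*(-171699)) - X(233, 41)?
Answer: 371942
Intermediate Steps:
H = -1 (H = 0 - 1 = -1)
X(b, A) = 12 - b (X(b, A) = (-12 + b)*(-1) = 12 - b)
(200022 - 1*(-171699)) - X(233, 41) = (200022 - 1*(-171699)) - (12 - 1*233) = (200022 + 171699) - (12 - 233) = 371721 - 1*(-221) = 371721 + 221 = 371942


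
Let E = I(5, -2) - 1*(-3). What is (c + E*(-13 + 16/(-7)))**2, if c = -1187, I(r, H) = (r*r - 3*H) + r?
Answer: 155800324/49 ≈ 3.1796e+6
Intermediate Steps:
I(r, H) = r + r**2 - 3*H (I(r, H) = (r**2 - 3*H) + r = r + r**2 - 3*H)
E = 39 (E = (5 + 5**2 - 3*(-2)) - 1*(-3) = (5 + 25 + 6) + 3 = 36 + 3 = 39)
(c + E*(-13 + 16/(-7)))**2 = (-1187 + 39*(-13 + 16/(-7)))**2 = (-1187 + 39*(-13 + 16*(-1/7)))**2 = (-1187 + 39*(-13 - 16/7))**2 = (-1187 + 39*(-107/7))**2 = (-1187 - 4173/7)**2 = (-12482/7)**2 = 155800324/49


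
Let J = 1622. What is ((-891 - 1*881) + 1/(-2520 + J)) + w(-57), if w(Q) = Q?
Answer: -1642443/898 ≈ -1829.0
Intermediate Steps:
((-891 - 1*881) + 1/(-2520 + J)) + w(-57) = ((-891 - 1*881) + 1/(-2520 + 1622)) - 57 = ((-891 - 881) + 1/(-898)) - 57 = (-1772 - 1/898) - 57 = -1591257/898 - 57 = -1642443/898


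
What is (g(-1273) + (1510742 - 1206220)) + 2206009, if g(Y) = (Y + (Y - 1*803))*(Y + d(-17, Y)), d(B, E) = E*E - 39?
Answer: -5420247202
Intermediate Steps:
d(B, E) = -39 + E² (d(B, E) = E² - 39 = -39 + E²)
g(Y) = (-803 + 2*Y)*(-39 + Y + Y²) (g(Y) = (Y + (Y - 1*803))*(Y + (-39 + Y²)) = (Y + (Y - 803))*(-39 + Y + Y²) = (Y + (-803 + Y))*(-39 + Y + Y²) = (-803 + 2*Y)*(-39 + Y + Y²))
(g(-1273) + (1510742 - 1206220)) + 2206009 = ((31317 - 881*(-1273) - 801*(-1273)² + 2*(-1273)³) + (1510742 - 1206220)) + 2206009 = ((31317 + 1121513 - 801*1620529 + 2*(-2062933417)) + 304522) + 2206009 = ((31317 + 1121513 - 1298043729 - 4125866834) + 304522) + 2206009 = (-5422757733 + 304522) + 2206009 = -5422453211 + 2206009 = -5420247202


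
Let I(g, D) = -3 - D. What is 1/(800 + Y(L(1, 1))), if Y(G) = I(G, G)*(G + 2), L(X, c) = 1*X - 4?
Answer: 1/800 ≈ 0.0012500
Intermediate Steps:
L(X, c) = -4 + X (L(X, c) = X - 4 = -4 + X)
Y(G) = (-3 - G)*(2 + G) (Y(G) = (-3 - G)*(G + 2) = (-3 - G)*(2 + G))
1/(800 + Y(L(1, 1))) = 1/(800 - (2 + (-4 + 1))*(3 + (-4 + 1))) = 1/(800 - (2 - 3)*(3 - 3)) = 1/(800 - 1*(-1)*0) = 1/(800 + 0) = 1/800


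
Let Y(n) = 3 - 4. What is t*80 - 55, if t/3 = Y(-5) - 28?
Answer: -7015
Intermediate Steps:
Y(n) = -1
t = -87 (t = 3*(-1 - 28) = 3*(-29) = -87)
t*80 - 55 = -87*80 - 55 = -6960 - 55 = -7015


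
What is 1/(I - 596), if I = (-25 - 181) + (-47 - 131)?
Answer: -1/980 ≈ -0.0010204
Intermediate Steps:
I = -384 (I = -206 - 178 = -384)
1/(I - 596) = 1/(-384 - 596) = 1/(-980) = -1/980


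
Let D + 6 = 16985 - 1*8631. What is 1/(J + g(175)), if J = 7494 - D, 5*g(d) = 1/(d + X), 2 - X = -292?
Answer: -2345/2002629 ≈ -0.0011710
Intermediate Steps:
D = 8348 (D = -6 + (16985 - 1*8631) = -6 + (16985 - 8631) = -6 + 8354 = 8348)
X = 294 (X = 2 - 1*(-292) = 2 + 292 = 294)
g(d) = 1/(5*(294 + d)) (g(d) = 1/(5*(d + 294)) = 1/(5*(294 + d)))
J = -854 (J = 7494 - 1*8348 = 7494 - 8348 = -854)
1/(J + g(175)) = 1/(-854 + 1/(5*(294 + 175))) = 1/(-854 + (⅕)/469) = 1/(-854 + (⅕)*(1/469)) = 1/(-854 + 1/2345) = 1/(-2002629/2345) = -2345/2002629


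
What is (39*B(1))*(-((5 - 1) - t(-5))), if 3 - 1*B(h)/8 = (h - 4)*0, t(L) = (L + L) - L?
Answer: -8424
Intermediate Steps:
t(L) = L (t(L) = 2*L - L = L)
B(h) = 24 (B(h) = 24 - 8*(h - 4)*0 = 24 - 8*(-4 + h)*0 = 24 - 8*0 = 24 + 0 = 24)
(39*B(1))*(-((5 - 1) - t(-5))) = (39*24)*(-((5 - 1) - 1*(-5))) = 936*(-(4 + 5)) = 936*(-1*9) = 936*(-9) = -8424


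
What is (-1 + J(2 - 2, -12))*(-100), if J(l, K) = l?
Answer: 100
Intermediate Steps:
(-1 + J(2 - 2, -12))*(-100) = (-1 + (2 - 2))*(-100) = (-1 + 0)*(-100) = -1*(-100) = 100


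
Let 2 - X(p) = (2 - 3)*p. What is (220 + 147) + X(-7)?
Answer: 362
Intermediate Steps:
X(p) = 2 + p (X(p) = 2 - (2 - 3)*p = 2 - (-1)*p = 2 + p)
(220 + 147) + X(-7) = (220 + 147) + (2 - 7) = 367 - 5 = 362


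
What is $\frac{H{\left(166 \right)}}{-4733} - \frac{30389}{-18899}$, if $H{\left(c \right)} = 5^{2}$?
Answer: $\frac{143358662}{89448967} \approx 1.6027$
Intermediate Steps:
$H{\left(c \right)} = 25$
$\frac{H{\left(166 \right)}}{-4733} - \frac{30389}{-18899} = \frac{25}{-4733} - \frac{30389}{-18899} = 25 \left(- \frac{1}{4733}\right) - - \frac{30389}{18899} = - \frac{25}{4733} + \frac{30389}{18899} = \frac{143358662}{89448967}$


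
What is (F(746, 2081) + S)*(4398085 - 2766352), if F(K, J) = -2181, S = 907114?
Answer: 1476609038889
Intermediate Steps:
(F(746, 2081) + S)*(4398085 - 2766352) = (-2181 + 907114)*(4398085 - 2766352) = 904933*1631733 = 1476609038889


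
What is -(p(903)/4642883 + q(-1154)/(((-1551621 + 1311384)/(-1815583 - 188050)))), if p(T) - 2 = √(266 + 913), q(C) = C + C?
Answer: 21470478334330738/1115392283271 - 3*√131/4642883 ≈ 19249.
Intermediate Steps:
q(C) = 2*C
p(T) = 2 + 3*√131 (p(T) = 2 + √(266 + 913) = 2 + √1179 = 2 + 3*√131)
-(p(903)/4642883 + q(-1154)/(((-1551621 + 1311384)/(-1815583 - 188050)))) = -((2 + 3*√131)/4642883 + (2*(-1154))/(((-1551621 + 1311384)/(-1815583 - 188050)))) = -((2 + 3*√131)*(1/4642883) - 2308/((-240237/(-2003633)))) = -((2/4642883 + 3*√131/4642883) - 2308/((-240237*(-1/2003633)))) = -((2/4642883 + 3*√131/4642883) - 2308/240237/2003633) = -((2/4642883 + 3*√131/4642883) - 2308*2003633/240237) = -((2/4642883 + 3*√131/4642883) - 4624384964/240237) = -(-21470478334330738/1115392283271 + 3*√131/4642883) = 21470478334330738/1115392283271 - 3*√131/4642883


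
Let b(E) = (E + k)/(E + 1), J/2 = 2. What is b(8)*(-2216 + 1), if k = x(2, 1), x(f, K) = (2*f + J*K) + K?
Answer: -37655/9 ≈ -4183.9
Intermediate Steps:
J = 4 (J = 2*2 = 4)
x(f, K) = 2*f + 5*K (x(f, K) = (2*f + 4*K) + K = 2*f + 5*K)
k = 9 (k = 2*2 + 5*1 = 4 + 5 = 9)
b(E) = (9 + E)/(1 + E) (b(E) = (E + 9)/(E + 1) = (9 + E)/(1 + E))
b(8)*(-2216 + 1) = ((9 + 8)/(1 + 8))*(-2216 + 1) = (17/9)*(-2215) = -37655/9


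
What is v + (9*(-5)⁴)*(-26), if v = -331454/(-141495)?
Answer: -20693312296/141495 ≈ -1.4625e+5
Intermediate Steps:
v = 331454/141495 (v = -331454*(-1/141495) = 331454/141495 ≈ 2.3425)
v + (9*(-5)⁴)*(-26) = 331454/141495 + (9*(-5)⁴)*(-26) = 331454/141495 + (9*625)*(-26) = 331454/141495 + 5625*(-26) = 331454/141495 - 146250 = -20693312296/141495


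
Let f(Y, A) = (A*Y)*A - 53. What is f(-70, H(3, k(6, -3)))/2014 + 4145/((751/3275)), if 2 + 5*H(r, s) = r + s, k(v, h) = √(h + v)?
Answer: 136698750179/7562570 - 14*√3/5035 ≈ 18076.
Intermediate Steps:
H(r, s) = -⅖ + r/5 + s/5 (H(r, s) = -⅖ + (r + s)/5 = -⅖ + (r/5 + s/5) = -⅖ + r/5 + s/5)
f(Y, A) = -53 + Y*A² (f(Y, A) = Y*A² - 53 = -53 + Y*A²)
f(-70, H(3, k(6, -3)))/2014 + 4145/((751/3275)) = (-53 - 70*(-⅖ + (⅕)*3 + √(-3 + 6)/5)²)/2014 + 4145/((751/3275)) = (-53 - 70*(-⅖ + ⅗ + √3/5)²)*(1/2014) + 4145/((751*(1/3275))) = (-53 - 70*(⅕ + √3/5)²)*(1/2014) + 4145/(751/3275) = (-1/38 - 35*(⅕ + √3/5)²/1007) + 4145*(3275/751) = (-1/38 - 35*(⅕ + √3/5)²/1007) + 13574875/751 = 515844499/28538 - 35*(⅕ + √3/5)²/1007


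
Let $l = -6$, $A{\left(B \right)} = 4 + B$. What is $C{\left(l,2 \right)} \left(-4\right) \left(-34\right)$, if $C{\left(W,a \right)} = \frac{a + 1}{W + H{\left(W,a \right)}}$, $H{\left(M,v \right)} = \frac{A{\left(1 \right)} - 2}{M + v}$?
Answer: $- \frac{544}{9} \approx -60.444$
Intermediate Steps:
$H{\left(M,v \right)} = \frac{3}{M + v}$ ($H{\left(M,v \right)} = \frac{\left(4 + 1\right) - 2}{M + v} = \frac{5 - 2}{M + v} = \frac{3}{M + v}$)
$C{\left(W,a \right)} = \frac{1 + a}{W + \frac{3}{W + a}}$ ($C{\left(W,a \right)} = \frac{a + 1}{W + \frac{3}{W + a}} = \frac{1 + a}{W + \frac{3}{W + a}}$)
$C{\left(l,2 \right)} \left(-4\right) \left(-34\right) = \frac{\left(1 + 2\right) \left(-6 + 2\right)}{3 - 6 \left(-6 + 2\right)} \left(-4\right) \left(-34\right) = \frac{1}{3 - -24} \cdot 3 \left(-4\right) \left(-4\right) \left(-34\right) = \frac{1}{3 + 24} \cdot 3 \left(-4\right) \left(-4\right) \left(-34\right) = \frac{1}{27} \cdot 3 \left(-4\right) \left(-4\right) \left(-34\right) = \left(- \frac{4}{9}\right) \left(-4\right) \left(-34\right) = \frac{16}{9} \left(-34\right) = - \frac{544}{9}$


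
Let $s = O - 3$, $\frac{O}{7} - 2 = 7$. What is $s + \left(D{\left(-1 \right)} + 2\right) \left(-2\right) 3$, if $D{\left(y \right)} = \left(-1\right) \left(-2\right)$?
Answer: $36$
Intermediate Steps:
$O = 63$ ($O = 14 + 7 \cdot 7 = 14 + 49 = 63$)
$D{\left(y \right)} = 2$
$s = 60$ ($s = 63 - 3 = 60$)
$s + \left(D{\left(-1 \right)} + 2\right) \left(-2\right) 3 = 60 + \left(2 + 2\right) \left(-2\right) 3 = 60 + 4 \left(-2\right) 3 = 60 - 24 = 36$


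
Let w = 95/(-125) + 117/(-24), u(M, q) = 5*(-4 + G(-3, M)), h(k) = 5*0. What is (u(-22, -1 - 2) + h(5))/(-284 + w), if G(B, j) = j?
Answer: 26000/57927 ≈ 0.44884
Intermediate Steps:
h(k) = 0
u(M, q) = -20 + 5*M (u(M, q) = 5*(-4 + M) = -20 + 5*M)
w = -1127/200 (w = 95*(-1/125) + 117*(-1/24) = -19/25 - 39/8 = -1127/200 ≈ -5.6350)
(u(-22, -1 - 2) + h(5))/(-284 + w) = ((-20 + 5*(-22)) + 0)/(-284 - 1127/200) = ((-20 - 110) + 0)/(-57927/200) = (-130 + 0)*(-200/57927) = -130*(-200/57927) = 26000/57927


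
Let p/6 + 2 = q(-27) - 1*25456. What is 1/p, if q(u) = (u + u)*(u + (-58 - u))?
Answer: -1/133956 ≈ -7.4651e-6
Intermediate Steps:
q(u) = -116*u (q(u) = (2*u)*(-58) = -116*u)
p = -133956 (p = -12 + 6*(-116*(-27) - 1*25456) = -12 + 6*(3132 - 25456) = -12 + 6*(-22324) = -12 - 133944 = -133956)
1/p = 1/(-133956) = -1/133956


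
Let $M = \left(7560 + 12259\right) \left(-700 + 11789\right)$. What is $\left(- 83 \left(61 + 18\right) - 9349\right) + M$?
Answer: $219756985$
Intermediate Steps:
$M = 219772891$ ($M = 19819 \cdot 11089 = 219772891$)
$\left(- 83 \left(61 + 18\right) - 9349\right) + M = \left(- 83 \left(61 + 18\right) - 9349\right) + 219772891 = \left(\left(-83\right) 79 - 9349\right) + 219772891 = \left(-6557 - 9349\right) + 219772891 = -15906 + 219772891 = 219756985$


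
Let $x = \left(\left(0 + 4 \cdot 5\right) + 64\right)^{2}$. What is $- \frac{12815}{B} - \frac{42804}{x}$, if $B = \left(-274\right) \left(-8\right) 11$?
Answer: $- \frac{708657}{107408} \approx -6.5978$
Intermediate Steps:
$B = 24112$ ($B = 2192 \cdot 11 = 24112$)
$x = 7056$ ($x = \left(\left(0 + 20\right) + 64\right)^{2} = \left(20 + 64\right)^{2} = 84^{2} = 7056$)
$- \frac{12815}{B} - \frac{42804}{x} = - \frac{12815}{24112} - \frac{42804}{7056} = \left(-12815\right) \frac{1}{24112} - \frac{1189}{196} = - \frac{1165}{2192} - \frac{1189}{196} = - \frac{708657}{107408}$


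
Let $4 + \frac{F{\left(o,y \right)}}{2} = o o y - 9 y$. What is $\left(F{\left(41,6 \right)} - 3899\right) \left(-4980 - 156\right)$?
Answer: $-82982352$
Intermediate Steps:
$F{\left(o,y \right)} = -8 - 18 y + 2 y o^{2}$ ($F{\left(o,y \right)} = -8 + 2 \left(o o y - 9 y\right) = -8 + 2 \left(o^{2} y - 9 y\right) = -8 + 2 \left(y o^{2} - 9 y\right) = -8 + 2 \left(- 9 y + y o^{2}\right) = -8 + \left(- 18 y + 2 y o^{2}\right) = -8 - 18 y + 2 y o^{2}$)
$\left(F{\left(41,6 \right)} - 3899\right) \left(-4980 - 156\right) = \left(\left(-8 - 108 + 2 \cdot 6 \cdot 41^{2}\right) - 3899\right) \left(-4980 - 156\right) = \left(\left(-8 - 108 + 2 \cdot 6 \cdot 1681\right) - 3899\right) \left(-4980 - 156\right) = \left(\left(-8 - 108 + 20172\right) - 3899\right) \left(-5136\right) = \left(20056 - 3899\right) \left(-5136\right) = 16157 \left(-5136\right) = -82982352$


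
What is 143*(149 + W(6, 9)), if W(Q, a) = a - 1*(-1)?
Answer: 22737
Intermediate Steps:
W(Q, a) = 1 + a (W(Q, a) = a + 1 = 1 + a)
143*(149 + W(6, 9)) = 143*(149 + (1 + 9)) = 143*(149 + 10) = 143*159 = 22737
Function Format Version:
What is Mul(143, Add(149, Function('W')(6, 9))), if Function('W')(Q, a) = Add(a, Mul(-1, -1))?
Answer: 22737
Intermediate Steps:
Function('W')(Q, a) = Add(1, a) (Function('W')(Q, a) = Add(a, 1) = Add(1, a))
Mul(143, Add(149, Function('W')(6, 9))) = Mul(143, Add(149, Add(1, 9))) = Mul(143, Add(149, 10)) = Mul(143, 159) = 22737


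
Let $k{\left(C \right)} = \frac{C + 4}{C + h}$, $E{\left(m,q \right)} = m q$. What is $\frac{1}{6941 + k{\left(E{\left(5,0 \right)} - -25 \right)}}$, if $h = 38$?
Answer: $\frac{63}{437312} \approx 0.00014406$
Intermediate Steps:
$k{\left(C \right)} = \frac{4 + C}{38 + C}$ ($k{\left(C \right)} = \frac{C + 4}{C + 38} = \frac{4 + C}{38 + C}$)
$\frac{1}{6941 + k{\left(E{\left(5,0 \right)} - -25 \right)}} = \frac{1}{6941 + \frac{4 + \left(5 \cdot 0 - -25\right)}{38 + \left(5 \cdot 0 - -25\right)}} = \frac{1}{6941 + \frac{4 + \left(0 + 25\right)}{38 + \left(0 + 25\right)}} = \frac{1}{6941 + \frac{4 + 25}{38 + 25}} = \frac{1}{6941 + \frac{1}{63} \cdot 29} = \frac{1}{6941 + \frac{29}{63}} = \frac{1}{\frac{437312}{63}} = \frac{63}{437312}$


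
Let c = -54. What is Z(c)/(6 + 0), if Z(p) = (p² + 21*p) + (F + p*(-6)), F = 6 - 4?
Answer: 1054/3 ≈ 351.33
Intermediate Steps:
F = 2
Z(p) = 2 + p² + 15*p (Z(p) = (p² + 21*p) + (2 + p*(-6)) = (p² + 21*p) + (2 - 6*p) = 2 + p² + 15*p)
Z(c)/(6 + 0) = (2 + (-54)² + 15*(-54))/(6 + 0) = (2 + 2916 - 810)/6 = 2108*(⅙) = 1054/3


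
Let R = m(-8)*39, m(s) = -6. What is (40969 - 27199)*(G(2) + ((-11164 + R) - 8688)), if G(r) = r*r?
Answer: -276529140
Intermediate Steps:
G(r) = r**2
R = -234 (R = -6*39 = -234)
(40969 - 27199)*(G(2) + ((-11164 + R) - 8688)) = (40969 - 27199)*(2**2 + ((-11164 - 234) - 8688)) = 13770*(4 + (-11398 - 8688)) = 13770*(4 - 20086) = 13770*(-20082) = -276529140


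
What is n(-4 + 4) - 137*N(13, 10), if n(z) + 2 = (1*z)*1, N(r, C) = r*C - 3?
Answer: -17401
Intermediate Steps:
N(r, C) = -3 + C*r (N(r, C) = C*r - 3 = -3 + C*r)
n(z) = -2 + z (n(z) = -2 + (1*z)*1 = -2 + z*1 = -2 + z)
n(-4 + 4) - 137*N(13, 10) = (-2 + (-4 + 4)) - 137*(-3 + 10*13) = (-2 + 0) - 137*(-3 + 130) = -2 - 137*127 = -2 - 17399 = -17401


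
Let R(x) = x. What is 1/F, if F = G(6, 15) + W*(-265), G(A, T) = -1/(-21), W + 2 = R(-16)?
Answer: 21/100171 ≈ 0.00020964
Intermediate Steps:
W = -18 (W = -2 - 16 = -18)
G(A, T) = 1/21 (G(A, T) = -1*(-1/21) = 1/21)
F = 100171/21 (F = 1/21 - 18*(-265) = 1/21 + 4770 = 100171/21 ≈ 4770.0)
1/F = 1/(100171/21) = 21/100171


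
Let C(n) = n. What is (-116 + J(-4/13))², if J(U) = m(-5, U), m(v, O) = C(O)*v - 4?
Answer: 2371600/169 ≈ 14033.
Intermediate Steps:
m(v, O) = -4 + O*v (m(v, O) = O*v - 4 = -4 + O*v)
J(U) = -4 - 5*U (J(U) = -4 + U*(-5) = -4 - 5*U)
(-116 + J(-4/13))² = (-116 + (-4 - (-20)/13))² = (-116 + (-4 - 5*(-4/13)))² = (-116 + (-4 + 20/13))² = (-116 - 32/13)² = (-1540/13)² = 2371600/169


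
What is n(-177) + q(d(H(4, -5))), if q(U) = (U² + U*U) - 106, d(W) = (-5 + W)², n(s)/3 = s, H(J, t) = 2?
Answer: -475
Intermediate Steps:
n(s) = 3*s
q(U) = -106 + 2*U² (q(U) = (U² + U²) - 106 = 2*U² - 106 = -106 + 2*U²)
n(-177) + q(d(H(4, -5))) = 3*(-177) + (-106 + 2*((-5 + 2)²)²) = -531 + (-106 + 2*((-3)²)²) = -531 + (-106 + 2*9²) = -531 + (-106 + 2*81) = -531 + (-106 + 162) = -531 + 56 = -475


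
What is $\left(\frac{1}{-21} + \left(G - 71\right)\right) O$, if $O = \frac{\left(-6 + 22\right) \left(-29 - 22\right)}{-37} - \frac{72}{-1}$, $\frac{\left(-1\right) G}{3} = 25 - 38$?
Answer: $- \frac{780680}{259} \approx -3014.2$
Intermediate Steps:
$G = 39$ ($G = - 3 \left(25 - 38\right) = \left(-3\right) \left(-13\right) = 39$)
$O = \frac{3480}{37}$ ($O = 16 \left(-51\right) \left(- \frac{1}{37}\right) - -72 = \left(-816\right) \left(- \frac{1}{37}\right) + 72 = \frac{816}{37} + 72 = \frac{3480}{37} \approx 94.054$)
$\left(\frac{1}{-21} + \left(G - 71\right)\right) O = \left(\frac{1}{-21} + \left(39 - 71\right)\right) \frac{3480}{37} = \left(- \frac{1}{21} - 32\right) \frac{3480}{37} = \left(- \frac{673}{21}\right) \frac{3480}{37} = - \frac{780680}{259}$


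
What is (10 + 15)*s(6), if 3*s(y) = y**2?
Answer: 300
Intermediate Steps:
s(y) = y**2/3
(10 + 15)*s(6) = (10 + 15)*((1/3)*6**2) = 25*((1/3)*36) = 25*12 = 300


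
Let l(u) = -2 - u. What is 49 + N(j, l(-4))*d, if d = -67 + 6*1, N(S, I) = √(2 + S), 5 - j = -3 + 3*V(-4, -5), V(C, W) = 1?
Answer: 49 - 61*√7 ≈ -112.39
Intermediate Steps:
j = 5 (j = 5 - (-3 + 3*1) = 5 - (-3 + 3) = 5 - 1*0 = 5 + 0 = 5)
d = -61 (d = -67 + 6 = -61)
49 + N(j, l(-4))*d = 49 + √(2 + 5)*(-61) = 49 + √7*(-61) = 49 - 61*√7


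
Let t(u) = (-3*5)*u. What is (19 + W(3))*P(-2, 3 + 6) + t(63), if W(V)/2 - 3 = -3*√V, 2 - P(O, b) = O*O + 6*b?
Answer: -2345 + 336*√3 ≈ -1763.0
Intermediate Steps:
P(O, b) = 2 - O² - 6*b (P(O, b) = 2 - (O*O + 6*b) = 2 - (O² + 6*b) = 2 + (-O² - 6*b) = 2 - O² - 6*b)
t(u) = -15*u
W(V) = 6 - 6*√V (W(V) = 6 + 2*(-3*√V) = 6 - 6*√V)
(19 + W(3))*P(-2, 3 + 6) + t(63) = (19 + (6 - 6*√3))*(2 - 1*(-2)² - 6*(3 + 6)) - 15*63 = (25 - 6*√3)*(2 - 1*4 - 6*9) - 945 = (25 - 6*√3)*(2 - 4 - 54) - 945 = (25 - 6*√3)*(-56) - 945 = (-1400 + 336*√3) - 945 = -2345 + 336*√3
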